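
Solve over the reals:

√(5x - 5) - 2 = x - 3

x = 1 or x = 6

Isolate the radical: √(5x - 5) = x - 1.
Square both sides: 5x - 5 = (x - 1)².
Expand and rearrange: x² - 7x + 6 = 0.
Solving gives x = 6 or x = 1.
Check each candidate in the original equation:
  x = 6: √(25) = 5, while x - 1 = 5 — valid.
  x = 1: √(0) = 0, while x - 1 = 0 — valid.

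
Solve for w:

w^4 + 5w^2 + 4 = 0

Let u = w^2. The equation becomes u^2 + 5u + 4 = 0.
Factor: (u + 4)(u + 1) = 0, so u = -4 or u = -1.
w^2 = -4 < 0 has no real solution.
w^2 = -1 < 0 has no real solution.

No real solutions.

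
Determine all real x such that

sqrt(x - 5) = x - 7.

x = 9

Square both sides: x - 5 = (x - 7)^2.
Expand and rearrange: x^2 - 15x + 54 = 0.
Solving gives x = 9 or x = 6.
Check each candidate in the original equation:
  x = 9: sqrt(4) = 2, while x - 7 = 2 — valid.
  x = 6: sqrt(1) = 1, while x - 7 = -1 — extraneous.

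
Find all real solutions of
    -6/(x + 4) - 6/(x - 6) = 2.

Multiply both sides by (x + 4)(x - 6):
-6(x - 6) - 6(x + 4) = 2(x + 4)(x - 6).
Expand and collect terms: 2x^2 + 8x - 60 = 0.
By the quadratic formula, x = (-8 +/- sqrt(544)) / 4, so x ~= 3.831 or x ~= -7.831.
Neither value makes a denominator zero (x != -4, x != 6), so both are valid.

x = -7.831 or x = 3.831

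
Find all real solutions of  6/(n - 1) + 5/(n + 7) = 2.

n = -5.3059 or n = 4.8059

Multiply both sides by (n - 1)(n + 7):
6(n + 7) + 5(n - 1) = 2(n - 1)(n + 7).
Expand and collect terms: 2n^2 + n - 51 = 0.
By the quadratic formula, n = (-1 +/- sqrt(409)) / 4, so n ~= 4.8059 or n ~= -5.3059.
Neither value makes a denominator zero (n != 1, n != -7), so both are valid.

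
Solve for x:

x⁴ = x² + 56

Let u = x². The equation becomes u² - u - 56 = 0.
Factor: (u - 8)(u + 7) = 0, so u = 8 or u = -7.
x² = 8 gives x = ±2·√(2) ≈ ±2.8284.
x² = -7 < 0 has no real solution.

x = -2.8284 or x = 2.8284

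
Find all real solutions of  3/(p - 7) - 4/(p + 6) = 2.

p = -7.8161 or p = 8.3161

Multiply both sides by (p - 7)(p + 6):
3(p + 6) - 4(p - 7) = 2(p - 7)(p + 6).
Expand and collect terms: 2p² - p - 130 = 0.
By the quadratic formula, p = (1 ± √1041) / 4, so p ≈ 8.3161 or p ≈ -7.8161.
Neither value makes a denominator zero (p ≠ 7, p ≠ -6), so both are valid.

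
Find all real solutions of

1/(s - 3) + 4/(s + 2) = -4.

Multiply both sides by (s - 3)(s + 2):
(s + 2) + 4(s - 3) = -4(s - 3)(s + 2).
Expand and collect terms: -4s^2 - s + 34 = 0.
By the quadratic formula, s = (1 +/- sqrt(545)) / -8, so s ~= -3.0432 or s ~= 2.7932.
Neither value makes a denominator zero (s != 3, s != -2), so both are valid.

s = -3.0432 or s = 2.7932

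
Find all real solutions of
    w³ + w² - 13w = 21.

Rearrange: w³ + w² - 13w - 21 = 0.
Possible rational roots are divisors of -21. Testing w = -3 gives 0, so (w + 3) is a factor.
Divide: w³ + w² - 13w - 21 = (w + 3)(w² - 2w - 7).
Apply the quadratic formula to w² - 2w - 7 = 0: w = (2 ± √32)/2, i.e. w ≈ 3.8284 or w ≈ -1.8284.

w = -3 or w = -1.8284 or w = 3.8284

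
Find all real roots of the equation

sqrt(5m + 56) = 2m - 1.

m = 5

Square both sides: 5m + 56 = (2m - 1)^2.
Expand and rearrange: 4m^2 - 9m - 55 = 0.
Solving gives m = 5 or m = -2.75.
Check each candidate in the original equation:
  m = 5: sqrt(81) = 9, while 2m - 1 = 9 — valid.
  m = -2.75: sqrt(42.25) = 6.5, while 2m - 1 = -6.5 — extraneous.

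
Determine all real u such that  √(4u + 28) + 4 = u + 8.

Isolate the radical: √(4u + 28) = u + 4.
Square both sides: 4u + 28 = (u + 4)².
Expand and rearrange: u² + 4u - 12 = 0.
Solving gives u = 2 or u = -6.
Check each candidate in the original equation:
  u = 2: √(36) = 6, while u + 4 = 6 — valid.
  u = -6: √(4) = 2, while u + 4 = -2 — extraneous.

u = 2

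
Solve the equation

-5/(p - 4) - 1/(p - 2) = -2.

Multiply both sides by (p - 4)(p - 2):
-5(p - 2) - (p - 4) = -2(p - 4)(p - 2).
Expand and collect terms: -2p² + 18p - 30 = 0.
By the quadratic formula, p = (-18 ± √84) / -4, so p ≈ 2.2087 or p ≈ 6.7913.
Neither value makes a denominator zero (p ≠ 4, p ≠ 2), so both are valid.

p = 2.2087 or p = 6.7913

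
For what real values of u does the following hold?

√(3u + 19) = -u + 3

Square both sides: 3u + 19 = (-u + 3)².
Expand and rearrange: u² - 9u - 10 = 0.
Solving gives u = 10 or u = -1.
Check each candidate in the original equation:
  u = 10: √(49) = 7, while -u + 3 = -7 — extraneous.
  u = -1: √(16) = 4, while -u + 3 = 4 — valid.

u = -1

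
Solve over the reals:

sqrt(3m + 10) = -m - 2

Square both sides: 3m + 10 = (-m - 2)^2.
Expand and rearrange: m^2 + m - 6 = 0.
Solving gives m = 2 or m = -3.
Check each candidate in the original equation:
  m = 2: sqrt(16) = 4, while -m - 2 = -4 — extraneous.
  m = -3: sqrt(1) = 1, while -m - 2 = 1 — valid.

m = -3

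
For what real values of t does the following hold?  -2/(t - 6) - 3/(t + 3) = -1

t = -0.6904 or t = 8.6904

Multiply both sides by (t - 6)(t + 3):
-2(t + 3) - 3(t - 6) = -(t - 6)(t + 3).
Expand and collect terms: -t² + 8t + 6 = 0.
By the quadratic formula, t = (-8 ± √88) / -2, so t ≈ -0.6904 or t ≈ 8.6904.
Neither value makes a denominator zero (t ≠ 6, t ≠ -3), so both are valid.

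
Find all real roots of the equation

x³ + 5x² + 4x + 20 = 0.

x = -5

Possible rational roots are divisors of 20. Testing x = -5 gives 0, so (x + 5) is a factor.
Divide: x³ + 5x² + 4x + 20 = (x + 5)(x² + 4).
The quadratic x² + 4 has discriminant -16 < 0, so no further real roots.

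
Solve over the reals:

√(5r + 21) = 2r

Square both sides: 5r + 21 = (2r)².
Expand and rearrange: 4r² - 5r - 21 = 0.
Solving gives r = 3 or r = -1.75.
Check each candidate in the original equation:
  r = 3: √(36) = 6, while 2r = 6 — valid.
  r = -1.75: √(12.25) = 3.5, while 2r = -3.5 — extraneous.

r = 3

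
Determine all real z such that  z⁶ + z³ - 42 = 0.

z = -1.9129 or z = 1.8171

Let u = z³. The equation becomes u² + u - 42 = 0.
Factor: (u + 7)(u - 6) = 0, so u = -7 or u = 6.
z³ = -7 gives z = -∛(7) ≈ -1.9129.
z³ = 6 gives z = ∛(6) ≈ 1.8171.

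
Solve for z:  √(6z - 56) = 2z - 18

Square both sides: 6z - 56 = (2z - 18)².
Expand and rearrange: 4z² - 78z + 380 = 0.
Solving gives z = 10 or z = 9.5.
Check each candidate in the original equation:
  z = 10: √(4) = 2, while 2z - 18 = 2 — valid.
  z = 9.5: √(1) = 1, while 2z - 18 = 1 — valid.

z = 9.5 or z = 10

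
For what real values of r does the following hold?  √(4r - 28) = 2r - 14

Square both sides: 4r - 28 = (2r - 14)².
Expand and rearrange: 4r² - 60r + 224 = 0.
Solving gives r = 8 or r = 7.
Check each candidate in the original equation:
  r = 8: √(4) = 2, while 2r - 14 = 2 — valid.
  r = 7: √(0) = 0, while 2r - 14 = 0 — valid.

r = 7 or r = 8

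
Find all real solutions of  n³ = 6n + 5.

n = -1.7913 or n = -1 or n = 2.7913

Rearrange: n³ - 6n - 5 = 0.
Possible rational roots are divisors of -5. Testing n = -1 gives 0, so (n + 1) is a factor.
Divide: n³ - 6n - 5 = (n + 1)(n² - n - 5).
Apply the quadratic formula to n² - n - 5 = 0: n = (1 ± √21)/2, i.e. n ≈ 2.7913 or n ≈ -1.7913.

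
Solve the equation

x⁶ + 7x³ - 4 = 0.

x = -1.9601 or x = 0.8098

Let u = x³. The equation becomes u² + 7u - 4 = 0.
By the quadratic formula, u = -7/2 + √(65)/2 or u = -√(65)/2 - 7/2.
x³ = -7/2 + √(65)/2 gives x = ∛(-7/2 + √(65)/2) ≈ 0.8098.
x³ = -√(65)/2 - 7/2 gives x = -∛(7/2 + √(65)/2) ≈ -1.9601.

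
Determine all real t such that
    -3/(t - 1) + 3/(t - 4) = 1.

t = -0.8541 or t = 5.8541

Multiply both sides by (t - 1)(t - 4):
-3(t - 4) + 3(t - 1) = (t - 1)(t - 4).
Expand and collect terms: t^2 - 5t - 5 = 0.
By the quadratic formula, t = (5 +/- sqrt(45)) / 2, so t ~= 5.8541 or t ~= -0.8541.
Neither value makes a denominator zero (t != 1, t != 4), so both are valid.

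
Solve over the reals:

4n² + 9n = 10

Rearrange to standard form: 4n² + 9n - 10 = 0.
Discriminant: (9)² − 4·4·(-10) = 241.
Quadratic formula: n = (-9 ± √241) / 8.
So n = -9/8 + √(241)/8 ≈ 0.8155 or n = -√(241)/8 - 9/8 ≈ -3.0655.

n = -3.0655 or n = 0.8155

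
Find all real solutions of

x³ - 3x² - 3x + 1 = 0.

x = -1 or x = 0.2679 or x = 3.7321

Possible rational roots are divisors of 1. Testing x = -1 gives 0, so (x + 1) is a factor.
Divide: x³ - 3x² - 3x + 1 = (x + 1)(x² - 4x + 1).
Apply the quadratic formula to x² - 4x + 1 = 0: x = (4 ± √12)/2, i.e. x ≈ 3.7321 or x ≈ 0.2679.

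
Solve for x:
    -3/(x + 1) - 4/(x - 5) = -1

x = 0.5756 or x = 10.4244

Multiply both sides by (x + 1)(x - 5):
-3(x - 5) - 4(x + 1) = -(x + 1)(x - 5).
Expand and collect terms: -x^2 + 11x - 6 = 0.
By the quadratic formula, x = (-11 +/- sqrt(97)) / -2, so x ~= 0.5756 or x ~= 10.4244.
Neither value makes a denominator zero (x != -1, x != 5), so both are valid.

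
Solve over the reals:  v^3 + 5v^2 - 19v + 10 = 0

v = -7.6533 or v = 0.6533 or v = 2

Possible rational roots are divisors of 10. Testing v = 2 gives 0, so (v - 2) is a factor.
Divide: v^3 + 5v^2 - 19v + 10 = (v - 2)(v^2 + 7v - 5).
Apply the quadratic formula to v^2 + 7v - 5 = 0: v = (-7 +/- sqrt(69))/2, i.e. v ~= 0.6533 or v ~= -7.6533.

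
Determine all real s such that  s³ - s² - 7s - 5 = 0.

Possible rational roots are divisors of -5. Testing s = -1 gives 0, so (s + 1) is a factor.
Divide: s³ - s² - 7s - 5 = (s + 1)(s² - 2s - 5).
Apply the quadratic formula to s² - 2s - 5 = 0: s = (2 ± √24)/2, i.e. s ≈ 3.4495 or s ≈ -1.4495.

s = -1.4495 or s = -1 or s = 3.4495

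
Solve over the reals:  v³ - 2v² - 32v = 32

Rearrange: v³ - 2v² - 32v - 32 = 0.
Possible rational roots are divisors of -32. Testing v = -4 gives 0, so (v + 4) is a factor.
Divide: v³ - 2v² - 32v - 32 = (v + 4)(v² - 6v - 8).
Apply the quadratic formula to v² - 6v - 8 = 0: v = (6 ± √68)/2, i.e. v ≈ 7.1231 or v ≈ -1.1231.

v = -4 or v = -1.1231 or v = 7.1231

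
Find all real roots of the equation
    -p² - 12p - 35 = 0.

p = -7 or p = -5

Factor: -1(p + 5)(p + 7) = 0.
So p = -5 or p = -7.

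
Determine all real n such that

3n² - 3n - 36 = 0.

Factor: 3(n + 3)(n - 4) = 0.
So n = -3 or n = 4.

n = -3 or n = 4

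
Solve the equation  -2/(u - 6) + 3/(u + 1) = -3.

Multiply both sides by (u - 6)(u + 1):
-2(u + 1) + 3(u - 6) = -3(u - 6)(u + 1).
Expand and collect terms: -3u^2 + 14u + 38 = 0.
By the quadratic formula, u = (-14 +/- sqrt(652)) / -6, so u ~= -1.9224 or u ~= 6.589.
Neither value makes a denominator zero (u != 6, u != -1), so both are valid.

u = -1.9224 or u = 6.589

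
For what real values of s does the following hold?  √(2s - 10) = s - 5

Square both sides: 2s - 10 = (s - 5)².
Expand and rearrange: s² - 12s + 35 = 0.
Solving gives s = 7 or s = 5.
Check each candidate in the original equation:
  s = 7: √(4) = 2, while s - 5 = 2 — valid.
  s = 5: √(0) = 0, while s - 5 = 0 — valid.

s = 5 or s = 7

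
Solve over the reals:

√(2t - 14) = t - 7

t = 7 or t = 9

Square both sides: 2t - 14 = (t - 7)².
Expand and rearrange: t² - 16t + 63 = 0.
Solving gives t = 9 or t = 7.
Check each candidate in the original equation:
  t = 9: √(4) = 2, while t - 7 = 2 — valid.
  t = 7: √(0) = 0, while t - 7 = 0 — valid.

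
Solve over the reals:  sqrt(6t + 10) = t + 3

t = -1 or t = 1

Square both sides: 6t + 10 = (t + 3)^2.
Expand and rearrange: t^2 - 1 = 0.
Solving gives t = 1 or t = -1.
Check each candidate in the original equation:
  t = 1: sqrt(16) = 4, while t + 3 = 4 — valid.
  t = -1: sqrt(4) = 2, while t + 3 = 2 — valid.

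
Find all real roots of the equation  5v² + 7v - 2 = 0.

Discriminant: (7)² − 4·5·(-2) = 89.
Quadratic formula: v = (-7 ± √89) / 10.
So v = -7/10 + √(89)/10 ≈ 0.2434 or v = -√(89)/10 - 7/10 ≈ -1.6434.

v = -1.6434 or v = 0.2434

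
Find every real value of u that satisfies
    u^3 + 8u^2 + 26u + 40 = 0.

Possible rational roots are divisors of 40. Testing u = -4 gives 0, so (u + 4) is a factor.
Divide: u^3 + 8u^2 + 26u + 40 = (u + 4)(u^2 + 4u + 10).
The quadratic u^2 + 4u + 10 has discriminant -24 < 0, so no further real roots.

u = -4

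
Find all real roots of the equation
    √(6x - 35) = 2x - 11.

x = 6 or x = 6.5

Square both sides: 6x - 35 = (2x - 11)².
Expand and rearrange: 4x² - 50x + 156 = 0.
Solving gives x = 6.5 or x = 6.
Check each candidate in the original equation:
  x = 6.5: √(4) = 2, while 2x - 11 = 2 — valid.
  x = 6: √(1) = 1, while 2x - 11 = 1 — valid.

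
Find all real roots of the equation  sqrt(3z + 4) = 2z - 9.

Square both sides: 3z + 4 = (2z - 9)^2.
Expand and rearrange: 4z^2 - 39z + 77 = 0.
Solving gives z = 7 or z = 2.75.
Check each candidate in the original equation:
  z = 7: sqrt(25) = 5, while 2z - 9 = 5 — valid.
  z = 2.75: sqrt(12.25) = 3.5, while 2z - 9 = -3.5 — extraneous.

z = 7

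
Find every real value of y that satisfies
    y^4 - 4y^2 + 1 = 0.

y = -1.9319 or y = -0.5176 or y = 0.5176 or y = 1.9319

Let u = y^2. The equation becomes u^2 - 4u + 1 = 0.
By the quadratic formula, u = sqrt(3) + 2 or u = 2 - sqrt(3).
y^2 = sqrt(3) + 2 gives y = +/-sqrt(sqrt(3) + 2) ~= +/-1.9319.
y^2 = 2 - sqrt(3) gives y = +/-sqrt(2 - sqrt(3)) ~= +/-0.5176.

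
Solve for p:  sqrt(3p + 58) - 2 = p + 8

Isolate the radical: sqrt(3p + 58) = p + 10.
Square both sides: 3p + 58 = (p + 10)^2.
Expand and rearrange: p^2 + 17p + 42 = 0.
Solving gives p = -3 or p = -14.
Check each candidate in the original equation:
  p = -3: sqrt(49) = 7, while p + 10 = 7 — valid.
  p = -14: sqrt(16) = 4, while p + 10 = -4 — extraneous.

p = -3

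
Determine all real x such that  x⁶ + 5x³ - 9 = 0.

Let u = x³. The equation becomes u² + 5u - 9 = 0.
By the quadratic formula, u = -5/2 + √(61)/2 or u = -√(61)/2 - 5/2.
x³ = -5/2 + √(61)/2 gives x = ∛(-5/2 + √(61)/2) ≈ 1.1201.
x³ = -√(61)/2 - 5/2 gives x = -∛(5/2 + √(61)/2) ≈ -1.8571.

x = -1.8571 or x = 1.1201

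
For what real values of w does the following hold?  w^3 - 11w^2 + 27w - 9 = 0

Possible rational roots are divisors of -9. Testing w = 3 gives 0, so (w - 3) is a factor.
Divide: w^3 - 11w^2 + 27w - 9 = (w - 3)(w^2 - 8w + 3).
Apply the quadratic formula to w^2 - 8w + 3 = 0: w = (8 +/- sqrt(52))/2, i.e. w ~= 7.6056 or w ~= 0.3944.

w = 0.3944 or w = 3 or w = 7.6056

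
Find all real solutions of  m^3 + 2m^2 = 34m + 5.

Rearrange: m^3 + 2m^2 - 34m - 5 = 0.
Possible rational roots are divisors of -5. Testing m = 5 gives 0, so (m - 5) is a factor.
Divide: m^3 + 2m^2 - 34m - 5 = (m - 5)(m^2 + 7m + 1).
Apply the quadratic formula to m^2 + 7m + 1 = 0: m = (-7 +/- sqrt(45))/2, i.e. m ~= -0.1459 or m ~= -6.8541.

m = -6.8541 or m = -0.1459 or m = 5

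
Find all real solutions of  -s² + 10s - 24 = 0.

s = 4 or s = 6

Factor: -1(s - 4)(s - 6) = 0.
So s = 4 or s = 6.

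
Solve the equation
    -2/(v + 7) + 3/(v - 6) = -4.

v = -6.468 or v = 5.218

Multiply both sides by (v + 7)(v - 6):
-2(v - 6) + 3(v + 7) = -4(v + 7)(v - 6).
Expand and collect terms: -4v² - 5v + 135 = 0.
By the quadratic formula, v = (5 ± √2185) / -8, so v ≈ -6.468 or v ≈ 5.218.
Neither value makes a denominator zero (v ≠ -7, v ≠ 6), so both are valid.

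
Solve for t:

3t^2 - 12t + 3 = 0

Discriminant: (-12)^2 - 4*3*3 = 108.
Quadratic formula: t = (12 +/- sqrt(108)) / 6.
So t = sqrt(3) + 2 ~= 3.7321 or t = 2 - sqrt(3) ~= 0.2679.

t = 0.2679 or t = 3.7321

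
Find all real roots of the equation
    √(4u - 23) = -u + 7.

u = 6

Square both sides: 4u - 23 = (-u + 7)².
Expand and rearrange: u² - 18u + 72 = 0.
Solving gives u = 12 or u = 6.
Check each candidate in the original equation:
  u = 12: √(25) = 5, while -u + 7 = -5 — extraneous.
  u = 6: √(1) = 1, while -u + 7 = 1 — valid.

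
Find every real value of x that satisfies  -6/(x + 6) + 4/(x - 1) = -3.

x = -3 or x = -1.3333

Multiply both sides by (x + 6)(x - 1):
-6(x - 1) + 4(x + 6) = -3(x + 6)(x - 1).
Expand and collect terms: -3x² - 13x - 12 = 0.
Factor or apply the quadratic formula: x = -3 or x = -1.3333.
Neither value makes a denominator zero (x ≠ -6, x ≠ 1), so both are valid.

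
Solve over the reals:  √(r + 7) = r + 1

Square both sides: r + 7 = (r + 1)².
Expand and rearrange: r² + r - 6 = 0.
Solving gives r = 2 or r = -3.
Check each candidate in the original equation:
  r = 2: √(9) = 3, while r + 1 = 3 — valid.
  r = -3: √(4) = 2, while r + 1 = -2 — extraneous.

r = 2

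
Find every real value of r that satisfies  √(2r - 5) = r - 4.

r = 7

Square both sides: 2r - 5 = (r - 4)².
Expand and rearrange: r² - 10r + 21 = 0.
Solving gives r = 7 or r = 3.
Check each candidate in the original equation:
  r = 7: √(9) = 3, while r - 4 = 3 — valid.
  r = 3: √(1) = 1, while r - 4 = -1 — extraneous.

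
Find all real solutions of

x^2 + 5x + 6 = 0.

Factor: (x + 2)(x + 3) = 0.
So x = -2 or x = -3.

x = -3 or x = -2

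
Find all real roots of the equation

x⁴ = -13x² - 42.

Let u = x². The equation becomes u² + 13u + 42 = 0.
Factor: (u + 6)(u + 7) = 0, so u = -6 or u = -7.
x² = -6 < 0 has no real solution.
x² = -7 < 0 has no real solution.

No real solutions.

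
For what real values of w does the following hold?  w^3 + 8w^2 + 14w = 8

Rearrange: w^3 + 8w^2 + 14w - 8 = 0.
Possible rational roots are divisors of -8. Testing w = -4 gives 0, so (w + 4) is a factor.
Divide: w^3 + 8w^2 + 14w - 8 = (w + 4)(w^2 + 4w - 2).
Apply the quadratic formula to w^2 + 4w - 2 = 0: w = (-4 +/- sqrt(24))/2, i.e. w ~= 0.4495 or w ~= -4.4495.

w = -4.4495 or w = -4 or w = 0.4495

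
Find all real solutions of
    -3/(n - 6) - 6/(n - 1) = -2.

n = 3 or n = 8.5

Multiply both sides by (n - 6)(n - 1):
-3(n - 1) - 6(n - 6) = -2(n - 6)(n - 1).
Expand and collect terms: -2n² + 23n - 51 = 0.
Factor or apply the quadratic formula: n = 3 or n = 8.5.
Neither value makes a denominator zero (n ≠ 6, n ≠ 1), so both are valid.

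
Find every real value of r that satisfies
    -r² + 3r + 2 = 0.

r = -0.5616 or r = 3.5616

Discriminant: (3)² − 4·(-1)·2 = 17.
Quadratic formula: r = (-3 ± √17) / (-2).
So r = 3/2 - √(17)/2 ≈ -0.5616 or r = 3/2 + √(17)/2 ≈ 3.5616.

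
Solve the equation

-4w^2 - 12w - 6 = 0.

Discriminant: (-12)^2 - 4*(-4)*(-6) = 48.
Quadratic formula: w = (12 +/- sqrt(48)) / (-8).
So w = -3/2 - sqrt(3)/2 ~= -2.366 or w = -3/2 + sqrt(3)/2 ~= -0.634.

w = -2.366 or w = -0.634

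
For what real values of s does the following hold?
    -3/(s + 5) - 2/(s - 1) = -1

s = -3 or s = 4

Multiply both sides by (s + 5)(s - 1):
-3(s - 1) - 2(s + 5) = -(s + 5)(s - 1).
Expand and collect terms: -s² + s + 12 = 0.
Factor or apply the quadratic formula: s = -3 or s = 4.
Neither value makes a denominator zero (s ≠ -5, s ≠ 1), so both are valid.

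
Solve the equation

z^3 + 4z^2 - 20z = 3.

Rearrange: z^3 + 4z^2 - 20z - 3 = 0.
Possible rational roots are divisors of -3. Testing z = 3 gives 0, so (z - 3) is a factor.
Divide: z^3 + 4z^2 - 20z - 3 = (z - 3)(z^2 + 7z + 1).
Apply the quadratic formula to z^2 + 7z + 1 = 0: z = (-7 +/- sqrt(45))/2, i.e. z ~= -0.1459 or z ~= -6.8541.

z = -6.8541 or z = -0.1459 or z = 3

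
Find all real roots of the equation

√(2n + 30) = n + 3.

n = 3

Square both sides: 2n + 30 = (n + 3)².
Expand and rearrange: n² + 4n - 21 = 0.
Solving gives n = 3 or n = -7.
Check each candidate in the original equation:
  n = 3: √(36) = 6, while n + 3 = 6 — valid.
  n = -7: √(16) = 4, while n + 3 = -4 — extraneous.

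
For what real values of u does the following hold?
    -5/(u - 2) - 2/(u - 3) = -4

u = 2.5746 or u = 4.1754

Multiply both sides by (u - 2)(u - 3):
-5(u - 3) - 2(u - 2) = -4(u - 2)(u - 3).
Expand and collect terms: -4u² + 27u - 43 = 0.
By the quadratic formula, u = (-27 ± √41) / -8, so u ≈ 2.5746 or u ≈ 4.1754.
Neither value makes a denominator zero (u ≠ 2, u ≠ 3), so both are valid.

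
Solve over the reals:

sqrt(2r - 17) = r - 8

r = 9

Square both sides: 2r - 17 = (r - 8)^2.
Expand and rearrange: r^2 - 18r + 81 = 0.
This gives the repeated root r = 9.
Check in the original equation:
  r = 9: sqrt(1) = 1, while r - 8 = 1 — valid.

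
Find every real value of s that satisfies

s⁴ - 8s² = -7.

Let u = s². The equation becomes u² - 8u + 7 = 0.
Factor: (u - 1)(u - 7) = 0, so u = 1 or u = 7.
s² = 1 gives s = ±1.
s² = 7 gives s = ±√(7) ≈ ±2.6458.

s = -2.6458 or s = -1 or s = 1 or s = 2.6458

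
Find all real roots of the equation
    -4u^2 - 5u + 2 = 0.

u = -1.5687 or u = 0.3187

Discriminant: (-5)^2 - 4*(-4)*2 = 57.
Quadratic formula: u = (5 +/- sqrt(57)) / (-8).
So u = -sqrt(57)/8 - 5/8 ~= -1.5687 or u = -5/8 + sqrt(57)/8 ~= 0.3187.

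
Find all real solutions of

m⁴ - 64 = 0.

m = -2.8284 or m = 2.8284

Let u = m². The equation becomes u² - 64 = 0.
Factor: (u - 8)(u + 8) = 0, so u = 8 or u = -8.
m² = 8 gives m = ±2·√(2) ≈ ±2.8284.
m² = -8 < 0 has no real solution.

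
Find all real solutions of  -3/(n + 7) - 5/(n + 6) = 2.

n = -10.4365 or n = -6.5635

Multiply both sides by (n + 7)(n + 6):
-3(n + 6) - 5(n + 7) = 2(n + 7)(n + 6).
Expand and collect terms: 2n² + 34n + 137 = 0.
By the quadratic formula, n = (-34 ± √60) / 4, so n ≈ -6.5635 or n ≈ -10.4365.
Neither value makes a denominator zero (n ≠ -7, n ≠ -6), so both are valid.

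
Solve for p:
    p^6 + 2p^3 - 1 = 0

p = -1.3415 or p = 0.7454

Let u = p^3. The equation becomes u^2 + 2u - 1 = 0.
By the quadratic formula, u = -1 + sqrt(2) or u = -sqrt(2) - 1.
p^3 = -1 + sqrt(2) gives p = (-1 + sqrt(2))^(1/3) ~= 0.7454.
p^3 = -sqrt(2) - 1 gives p = -(1 + sqrt(2))^(1/3) ~= -1.3415.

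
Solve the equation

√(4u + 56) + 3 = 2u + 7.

Isolate the radical: √(4u + 56) = 2u + 4.
Square both sides: 4u + 56 = (2u + 4)².
Expand and rearrange: 4u² + 12u - 40 = 0.
Solving gives u = 2 or u = -5.
Check each candidate in the original equation:
  u = 2: √(64) = 8, while 2u + 4 = 8 — valid.
  u = -5: √(36) = 6, while 2u + 4 = -6 — extraneous.

u = 2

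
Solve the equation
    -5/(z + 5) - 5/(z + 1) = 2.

Multiply both sides by (z + 5)(z + 1):
-5(z + 1) - 5(z + 5) = 2(z + 5)(z + 1).
Expand and collect terms: 2z^2 + 22z + 40 = 0.
By the quadratic formula, z = (-22 +/- sqrt(164)) / 4, so z ~= -2.2984 or z ~= -8.7016.
Neither value makes a denominator zero (z != -5, z != -1), so both are valid.

z = -8.7016 or z = -2.2984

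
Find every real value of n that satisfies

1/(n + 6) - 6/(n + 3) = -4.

Multiply both sides by (n + 6)(n + 3):
(n + 3) - 6(n + 6) = -4(n + 6)(n + 3).
Expand and collect terms: -4n² - 31n - 39 = 0.
By the quadratic formula, n = (31 ± √337) / -8, so n ≈ -6.1697 or n ≈ -1.5803.
Neither value makes a denominator zero (n ≠ -6, n ≠ -3), so both are valid.

n = -6.1697 or n = -1.5803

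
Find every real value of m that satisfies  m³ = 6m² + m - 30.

m = -2 or m = 3 or m = 5

Rearrange: m³ - 6m² - m + 30 = 0.
Possible rational roots are divisors of 30. Testing m = 3 gives 0, so (m - 3) is a factor.
Divide: m³ - 6m² - m + 30 = (m - 3)(m² - 3m - 10).
Factor the quadratic: m = 5 or m = -2.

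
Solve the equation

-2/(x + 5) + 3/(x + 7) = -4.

x = -7.6302 or x = -4.6198

Multiply both sides by (x + 5)(x + 7):
-2(x + 7) + 3(x + 5) = -4(x + 5)(x + 7).
Expand and collect terms: -4x² - 49x - 141 = 0.
By the quadratic formula, x = (49 ± √145) / -8, so x ≈ -7.6302 or x ≈ -4.6198.
Neither value makes a denominator zero (x ≠ -5, x ≠ -7), so both are valid.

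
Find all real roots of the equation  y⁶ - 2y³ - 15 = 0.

Let u = y³. The equation becomes u² - 2u - 15 = 0.
Factor: (u + 3)(u - 5) = 0, so u = -3 or u = 5.
y³ = -3 gives y = -∛(3) ≈ -1.4422.
y³ = 5 gives y = ∛(5) ≈ 1.71.

y = -1.4422 or y = 1.71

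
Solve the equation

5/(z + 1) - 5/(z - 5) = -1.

z = -4.245 or z = 8.245

Multiply both sides by (z + 1)(z - 5):
5(z - 5) - 5(z + 1) = -(z + 1)(z - 5).
Expand and collect terms: -z² + 4z + 35 = 0.
By the quadratic formula, z = (-4 ± √156) / -2, so z ≈ -4.245 or z ≈ 8.245.
Neither value makes a denominator zero (z ≠ -1, z ≠ 5), so both are valid.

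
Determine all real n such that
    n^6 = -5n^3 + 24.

n = -2 or n = 1.4422

Let u = n^3. The equation becomes u^2 + 5u - 24 = 0.
Factor: (u + 8)(u - 3) = 0, so u = -8 or u = 3.
n^3 = -8 gives n = -2.
n^3 = 3 gives n = (3)^(1/3) ~= 1.4422.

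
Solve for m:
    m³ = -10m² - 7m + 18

m = -9 or m = -2 or m = 1

Rearrange: m³ + 10m² + 7m - 18 = 0.
Possible rational roots are divisors of -18. Testing m = -2 gives 0, so (m + 2) is a factor.
Divide: m³ + 10m² + 7m - 18 = (m + 2)(m² + 8m - 9).
Factor the quadratic: m = 1 or m = -9.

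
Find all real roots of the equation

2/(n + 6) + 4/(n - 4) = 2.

n = -5.1789 or n = 6.1789

Multiply both sides by (n + 6)(n - 4):
2(n - 4) + 4(n + 6) = 2(n + 6)(n - 4).
Expand and collect terms: 2n² - 2n - 64 = 0.
By the quadratic formula, n = (2 ± √516) / 4, so n ≈ 6.1789 or n ≈ -5.1789.
Neither value makes a denominator zero (n ≠ -6, n ≠ 4), so both are valid.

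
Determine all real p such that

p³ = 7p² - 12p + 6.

Rearrange: p³ - 7p² + 12p - 6 = 0.
Possible rational roots are divisors of -6. Testing p = 1 gives 0, so (p - 1) is a factor.
Divide: p³ - 7p² + 12p - 6 = (p - 1)(p² - 6p + 6).
Apply the quadratic formula to p² - 6p + 6 = 0: p = (6 ± √12)/2, i.e. p ≈ 4.7321 or p ≈ 1.2679.

p = 1 or p = 1.2679 or p = 4.7321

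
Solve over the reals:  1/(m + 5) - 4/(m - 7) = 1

Multiply both sides by (m + 5)(m - 7):
(m - 7) - 4(m + 5) = (m + 5)(m - 7).
Expand and collect terms: m² + m - 8 = 0.
By the quadratic formula, m = (-1 ± √33) / 2, so m ≈ 2.3723 or m ≈ -3.3723.
Neither value makes a denominator zero (m ≠ -5, m ≠ 7), so both are valid.

m = -3.3723 or m = 2.3723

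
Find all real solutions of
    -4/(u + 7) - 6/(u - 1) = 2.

Multiply both sides by (u + 7)(u - 1):
-4(u - 1) - 6(u + 7) = 2(u + 7)(u - 1).
Expand and collect terms: 2u² + 22u + 24 = 0.
By the quadratic formula, u = (-22 ± √292) / 4, so u ≈ -1.228 or u ≈ -9.772.
Neither value makes a denominator zero (u ≠ -7, u ≠ 1), so both are valid.

u = -9.772 or u = -1.228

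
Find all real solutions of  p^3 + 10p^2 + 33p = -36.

p = -4 or p = -3

Rearrange: p^3 + 10p^2 + 33p + 36 = 0.
Possible rational roots are divisors of 36. Testing p = -4 gives 0, so (p + 4) is a factor.
Divide: p^3 + 10p^2 + 33p + 36 = (p + 4)(p^2 + 6p + 9).
The quadratic has the repeated root p = -3.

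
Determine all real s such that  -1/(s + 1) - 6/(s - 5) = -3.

Multiply both sides by (s + 1)(s - 5):
-(s - 5) - 6(s + 1) = -3(s + 1)(s - 5).
Expand and collect terms: -3s² + 19s + 16 = 0.
By the quadratic formula, s = (-19 ± √553) / -6, so s ≈ -0.7527 or s ≈ 7.086.
Neither value makes a denominator zero (s ≠ -1, s ≠ 5), so both are valid.

s = -0.7527 or s = 7.086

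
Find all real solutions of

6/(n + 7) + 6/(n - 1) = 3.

Multiply both sides by (n + 7)(n - 1):
6(n - 1) + 6(n + 7) = 3(n + 7)(n - 1).
Expand and collect terms: 3n² + 6n - 57 = 0.
By the quadratic formula, n = (-6 ± √720) / 6, so n ≈ 3.4721 or n ≈ -5.4721.
Neither value makes a denominator zero (n ≠ -7, n ≠ 1), so both are valid.

n = -5.4721 or n = 3.4721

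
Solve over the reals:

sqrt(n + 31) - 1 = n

n = 5

Isolate the radical: sqrt(n + 31) = n + 1.
Square both sides: n + 31 = (n + 1)^2.
Expand and rearrange: n^2 + n - 30 = 0.
Solving gives n = 5 or n = -6.
Check each candidate in the original equation:
  n = 5: sqrt(36) = 6, while n + 1 = 6 — valid.
  n = -6: sqrt(25) = 5, while n + 1 = -5 — extraneous.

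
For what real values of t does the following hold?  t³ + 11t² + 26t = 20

t = -6.6056 or t = -5 or t = 0.6056

Rearrange: t³ + 11t² + 26t - 20 = 0.
Possible rational roots are divisors of -20. Testing t = -5 gives 0, so (t + 5) is a factor.
Divide: t³ + 11t² + 26t - 20 = (t + 5)(t² + 6t - 4).
Apply the quadratic formula to t² + 6t - 4 = 0: t = (-6 ± √52)/2, i.e. t ≈ 0.6056 or t ≈ -6.6056.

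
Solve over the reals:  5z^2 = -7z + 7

Rearrange to standard form: 5z^2 + 7z - 7 = 0.
Discriminant: (7)^2 - 4*5*(-7) = 189.
Quadratic formula: z = (-7 +/- sqrt(189)) / 10.
So z = -7/10 + 3*sqrt(21)/10 ~= 0.6748 or z = -3*sqrt(21)/10 - 7/10 ~= -2.0748.

z = -2.0748 or z = 0.6748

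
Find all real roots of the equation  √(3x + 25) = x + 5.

Square both sides: 3x + 25 = (x + 5)².
Expand and rearrange: x² + 7x = 0.
Solving gives x = 0 or x = -7.
Check each candidate in the original equation:
  x = 0: √(25) = 5, while x + 5 = 5 — valid.
  x = -7: √(4) = 2, while x + 5 = -2 — extraneous.

x = 0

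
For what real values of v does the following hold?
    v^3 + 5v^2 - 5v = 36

Rearrange: v^3 + 5v^2 - 5v - 36 = 0.
Possible rational roots are divisors of -36. Testing v = -4 gives 0, so (v + 4) is a factor.
Divide: v^3 + 5v^2 - 5v - 36 = (v + 4)(v^2 + v - 9).
Apply the quadratic formula to v^2 + v - 9 = 0: v = (-1 +/- sqrt(37))/2, i.e. v ~= 2.5414 or v ~= -3.5414.

v = -4 or v = -3.5414 or v = 2.5414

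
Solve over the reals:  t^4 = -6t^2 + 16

Let u = t^2. The equation becomes u^2 + 6u - 16 = 0.
Factor: (u - 2)(u + 8) = 0, so u = 2 or u = -8.
t^2 = 2 gives t = +/-sqrt(2) ~= +/-1.4142.
t^2 = -8 < 0 has no real solution.

t = -1.4142 or t = 1.4142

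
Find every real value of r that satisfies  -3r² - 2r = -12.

r = -2.3609 or r = 1.6943

Rearrange to standard form: -3r² - 2r + 12 = 0.
Discriminant: (-2)² − 4·(-3)·12 = 148.
Quadratic formula: r = (2 ± √148) / (-6).
So r = -√(37)/3 - 1/3 ≈ -2.3609 or r = -1/3 + √(37)/3 ≈ 1.6943.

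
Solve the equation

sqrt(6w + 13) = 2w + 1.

w = 2

Square both sides: 6w + 13 = (2w + 1)^2.
Expand and rearrange: 4w^2 - 2w - 12 = 0.
Solving gives w = 2 or w = -1.5.
Check each candidate in the original equation:
  w = 2: sqrt(25) = 5, while 2w + 1 = 5 — valid.
  w = -1.5: sqrt(4) = 2, while 2w + 1 = -2 — extraneous.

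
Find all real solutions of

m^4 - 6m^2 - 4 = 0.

Let u = m^2. The equation becomes u^2 - 6u - 4 = 0.
By the quadratic formula, u = 3 + sqrt(13) or u = 3 - sqrt(13).
m^2 = 3 + sqrt(13) gives m = +/-sqrt(3 + sqrt(13)) ~= +/-2.5701.
m^2 = 3 - sqrt(13) < 0 has no real solution.

m = -2.5701 or m = 2.5701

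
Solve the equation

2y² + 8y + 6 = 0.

Factor: 2(y + 3)(y + 1) = 0.
So y = -3 or y = -1.

y = -3 or y = -1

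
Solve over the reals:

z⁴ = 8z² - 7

Let u = z². The equation becomes u² - 8u + 7 = 0.
Factor: (u - 1)(u - 7) = 0, so u = 1 or u = 7.
z² = 1 gives z = ±1.
z² = 7 gives z = ±√(7) ≈ ±2.6458.

z = -2.6458 or z = -1 or z = 1 or z = 2.6458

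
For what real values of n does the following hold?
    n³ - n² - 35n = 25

Rearrange: n³ - n² - 35n - 25 = 0.
Possible rational roots are divisors of -25. Testing n = -5 gives 0, so (n + 5) is a factor.
Divide: n³ - n² - 35n - 25 = (n + 5)(n² - 6n - 5).
Apply the quadratic formula to n² - 6n - 5 = 0: n = (6 ± √56)/2, i.e. n ≈ 6.7417 or n ≈ -0.7417.

n = -5 or n = -0.7417 or n = 6.7417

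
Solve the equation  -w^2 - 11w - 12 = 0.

w = -9.772 or w = -1.228

Discriminant: (-11)^2 - 4*(-1)*(-12) = 73.
Quadratic formula: w = (11 +/- sqrt(73)) / (-2).
So w = -11/2 - sqrt(73)/2 ~= -9.772 or w = -11/2 + sqrt(73)/2 ~= -1.228.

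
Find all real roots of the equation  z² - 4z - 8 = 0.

z = -1.4641 or z = 5.4641

Discriminant: (-4)² − 4·1·(-8) = 48.
Quadratic formula: z = (4 ± √48) / 2.
So z = 2 + 2·√(3) ≈ 5.4641 or z = 2 - 2·√(3) ≈ -1.4641.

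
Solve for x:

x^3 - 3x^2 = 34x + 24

x = -4 or x = -0.772 or x = 7.772

Rearrange: x^3 - 3x^2 - 34x - 24 = 0.
Possible rational roots are divisors of -24. Testing x = -4 gives 0, so (x + 4) is a factor.
Divide: x^3 - 3x^2 - 34x - 24 = (x + 4)(x^2 - 7x - 6).
Apply the quadratic formula to x^2 - 7x - 6 = 0: x = (7 +/- sqrt(73))/2, i.e. x ~= 7.772 or x ~= -0.772.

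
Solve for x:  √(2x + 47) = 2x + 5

x = 1

Square both sides: 2x + 47 = (2x + 5)².
Expand and rearrange: 4x² + 18x - 22 = 0.
Solving gives x = 1 or x = -5.5.
Check each candidate in the original equation:
  x = 1: √(49) = 7, while 2x + 5 = 7 — valid.
  x = -5.5: √(36) = 6, while 2x + 5 = -6 — extraneous.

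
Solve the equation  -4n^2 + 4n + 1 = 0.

Discriminant: (4)^2 - 4*(-4)*1 = 32.
Quadratic formula: n = (-4 +/- sqrt(32)) / (-8).
So n = 1/2 - sqrt(2)/2 ~= -0.2071 or n = 1/2 + sqrt(2)/2 ~= 1.2071.

n = -0.2071 or n = 1.2071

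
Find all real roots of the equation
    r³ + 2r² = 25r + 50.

Rearrange: r³ + 2r² - 25r - 50 = 0.
Possible rational roots are divisors of -50. Testing r = -5 gives 0, so (r + 5) is a factor.
Divide: r³ + 2r² - 25r - 50 = (r + 5)(r² - 3r - 10).
Factor the quadratic: r = 5 or r = -2.

r = -5 or r = -2 or r = 5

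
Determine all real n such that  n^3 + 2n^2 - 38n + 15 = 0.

Possible rational roots are divisors of 15. Testing n = 5 gives 0, so (n - 5) is a factor.
Divide: n^3 + 2n^2 - 38n + 15 = (n - 5)(n^2 + 7n - 3).
Apply the quadratic formula to n^2 + 7n - 3 = 0: n = (-7 +/- sqrt(61))/2, i.e. n ~= 0.4051 or n ~= -7.4051.

n = -7.4051 or n = 0.4051 or n = 5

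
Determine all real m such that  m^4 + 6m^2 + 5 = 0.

No real solutions.

Let u = m^2. The equation becomes u^2 + 6u + 5 = 0.
Factor: (u + 5)(u + 1) = 0, so u = -5 or u = -1.
m^2 = -5 < 0 has no real solution.
m^2 = -1 < 0 has no real solution.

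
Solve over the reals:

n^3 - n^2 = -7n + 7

Rearrange: n^3 - n^2 + 7n - 7 = 0.
Possible rational roots are divisors of -7. Testing n = 1 gives 0, so (n - 1) is a factor.
Divide: n^3 - n^2 + 7n - 7 = (n - 1)(n^2 + 7).
The quadratic n^2 + 7 has discriminant -28 < 0, so no further real roots.

n = 1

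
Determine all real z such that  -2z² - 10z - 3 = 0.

Discriminant: (-10)² − 4·(-2)·(-3) = 76.
Quadratic formula: z = (10 ± √76) / (-4).
So z = -5/2 - √(19)/2 ≈ -4.6794 or z = -5/2 + √(19)/2 ≈ -0.3206.

z = -4.6794 or z = -0.3206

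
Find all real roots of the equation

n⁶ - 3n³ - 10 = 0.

n = -1.2599 or n = 1.71

Let u = n³. The equation becomes u² - 3u - 10 = 0.
Factor: (u + 2)(u - 5) = 0, so u = -2 or u = 5.
n³ = -2 gives n = -∛(2) ≈ -1.2599.
n³ = 5 gives n = ∛(5) ≈ 1.71.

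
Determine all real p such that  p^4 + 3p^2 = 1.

Let u = p^2. The equation becomes u^2 + 3u - 1 = 0.
By the quadratic formula, u = -3/2 + sqrt(13)/2 or u = -sqrt(13)/2 - 3/2.
p^2 = -3/2 + sqrt(13)/2 gives p = +/-sqrt(-3/2 + sqrt(13)/2) ~= +/-0.5503.
p^2 = -sqrt(13)/2 - 3/2 < 0 has no real solution.

p = -0.5503 or p = 0.5503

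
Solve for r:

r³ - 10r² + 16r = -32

r = -1.1231 or r = 4 or r = 7.1231

Rearrange: r³ - 10r² + 16r + 32 = 0.
Possible rational roots are divisors of 32. Testing r = 4 gives 0, so (r - 4) is a factor.
Divide: r³ - 10r² + 16r + 32 = (r - 4)(r² - 6r - 8).
Apply the quadratic formula to r² - 6r - 8 = 0: r = (6 ± √68)/2, i.e. r ≈ 7.1231 or r ≈ -1.1231.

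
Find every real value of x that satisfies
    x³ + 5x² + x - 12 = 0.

x = -4 or x = -2.3028 or x = 1.3028

Possible rational roots are divisors of -12. Testing x = -4 gives 0, so (x + 4) is a factor.
Divide: x³ + 5x² + x - 12 = (x + 4)(x² + x - 3).
Apply the quadratic formula to x² + x - 3 = 0: x = (-1 ± √13)/2, i.e. x ≈ 1.3028 or x ≈ -2.3028.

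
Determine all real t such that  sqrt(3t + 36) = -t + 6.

t = 0

Square both sides: 3t + 36 = (-t + 6)^2.
Expand and rearrange: t^2 - 15t = 0.
Solving gives t = 15 or t = 0.
Check each candidate in the original equation:
  t = 15: sqrt(81) = 9, while -t + 6 = -9 — extraneous.
  t = 0: sqrt(36) = 6, while -t + 6 = 6 — valid.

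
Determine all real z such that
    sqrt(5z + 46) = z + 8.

z = -2

Square both sides: 5z + 46 = (z + 8)^2.
Expand and rearrange: z^2 + 11z + 18 = 0.
Solving gives z = -2 or z = -9.
Check each candidate in the original equation:
  z = -2: sqrt(36) = 6, while z + 8 = 6 — valid.
  z = -9: sqrt(1) = 1, while z + 8 = -1 — extraneous.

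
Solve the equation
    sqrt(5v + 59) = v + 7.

Square both sides: 5v + 59 = (v + 7)^2.
Expand and rearrange: v^2 + 9v - 10 = 0.
Solving gives v = 1 or v = -10.
Check each candidate in the original equation:
  v = 1: sqrt(64) = 8, while v + 7 = 8 — valid.
  v = -10: sqrt(9) = 3, while v + 7 = -3 — extraneous.

v = 1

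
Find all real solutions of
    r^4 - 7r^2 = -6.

Let u = r^2. The equation becomes u^2 - 7u + 6 = 0.
Factor: (u - 1)(u - 6) = 0, so u = 1 or u = 6.
r^2 = 1 gives r = +/-1.
r^2 = 6 gives r = +/-sqrt(6) ~= +/-2.4495.

r = -2.4495 or r = -1 or r = 1 or r = 2.4495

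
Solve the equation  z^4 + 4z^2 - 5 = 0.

z = -1 or z = 1

Let u = z^2. The equation becomes u^2 + 4u - 5 = 0.
Factor: (u + 5)(u - 1) = 0, so u = -5 or u = 1.
z^2 = -5 < 0 has no real solution.
z^2 = 1 gives z = +/-1.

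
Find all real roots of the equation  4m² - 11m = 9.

m = -0.6599 or m = 3.4099

Rearrange to standard form: 4m² - 11m - 9 = 0.
Discriminant: (-11)² − 4·4·(-9) = 265.
Quadratic formula: m = (11 ± √265) / 8.
So m = 11/8 + √(265)/8 ≈ 3.4099 or m = 11/8 - √(265)/8 ≈ -0.6599.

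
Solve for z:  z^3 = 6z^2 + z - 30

z = -2 or z = 3 or z = 5

Rearrange: z^3 - 6z^2 - z + 30 = 0.
Possible rational roots are divisors of 30. Testing z = 5 gives 0, so (z - 5) is a factor.
Divide: z^3 - 6z^2 - z + 30 = (z - 5)(z^2 - z - 6).
Factor the quadratic: z = 3 or z = -2.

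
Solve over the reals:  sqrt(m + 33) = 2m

m = 3

Square both sides: m + 33 = (2m)^2.
Expand and rearrange: 4m^2 - m - 33 = 0.
Solving gives m = 3 or m = -2.75.
Check each candidate in the original equation:
  m = 3: sqrt(36) = 6, while 2m = 6 — valid.
  m = -2.75: sqrt(30.25) = 5.5, while 2m = -5.5 — extraneous.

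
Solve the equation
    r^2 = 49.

Bring every term to one side: r^2 - 49 = 0.
Factor: (r + 7)(r - 7) = 0.
So r = -7 or r = 7.

r = -7 or r = 7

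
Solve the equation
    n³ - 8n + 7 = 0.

Possible rational roots are divisors of 7. Testing n = 1 gives 0, so (n - 1) is a factor.
Divide: n³ - 8n + 7 = (n - 1)(n² + n - 7).
Apply the quadratic formula to n² + n - 7 = 0: n = (-1 ± √29)/2, i.e. n ≈ 2.1926 or n ≈ -3.1926.

n = -3.1926 or n = 1 or n = 2.1926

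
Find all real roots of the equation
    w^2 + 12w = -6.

w = -11.4772 or w = -0.5228

Rearrange to standard form: w^2 + 12w + 6 = 0.
Discriminant: (12)^2 - 4*1*6 = 120.
Quadratic formula: w = (-12 +/- sqrt(120)) / 2.
So w = -6 + sqrt(30) ~= -0.5228 or w = -6 - sqrt(30) ~= -11.4772.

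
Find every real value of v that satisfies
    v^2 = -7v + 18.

v = -9 or v = 2

Bring every term to one side: v^2 + 7v - 18 = 0.
Factor: (v - 2)(v + 9) = 0.
So v = 2 or v = -9.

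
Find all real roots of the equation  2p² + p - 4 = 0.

p = -1.6861 or p = 1.1861

Discriminant: (1)² − 4·2·(-4) = 33.
Quadratic formula: p = (-1 ± √33) / 4.
So p = -1/4 + √(33)/4 ≈ 1.1861 or p = -√(33)/4 - 1/4 ≈ -1.6861.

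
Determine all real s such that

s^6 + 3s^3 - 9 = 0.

Let u = s^3. The equation becomes u^2 + 3u - 9 = 0.
By the quadratic formula, u = -3/2 + 3*sqrt(5)/2 or u = -3*sqrt(5)/2 - 3/2.
s^3 = -3/2 + 3*sqrt(5)/2 gives s = (-3/2 + 3*sqrt(5)/2)^(1/3) ~= 1.2285.
s^3 = -3*sqrt(5)/2 - 3/2 gives s = -(3/2 + 3*sqrt(5)/2)^(1/3) ~= -1.6932.

s = -1.6932 or s = 1.2285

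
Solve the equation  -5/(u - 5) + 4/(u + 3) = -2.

Multiply both sides by (u - 5)(u + 3):
-5(u + 3) + 4(u - 5) = -2(u - 5)(u + 3).
Expand and collect terms: -2u^2 + 5u + 65 = 0.
By the quadratic formula, u = (-5 +/- sqrt(545)) / -4, so u ~= -4.5863 or u ~= 7.0863.
Neither value makes a denominator zero (u != 5, u != -3), so both are valid.

u = -4.5863 or u = 7.0863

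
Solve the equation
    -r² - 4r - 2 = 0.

Discriminant: (-4)² − 4·(-1)·(-2) = 8.
Quadratic formula: r = (4 ± √8) / (-2).
So r = -2 - √(2) ≈ -3.4142 or r = -2 + √(2) ≈ -0.5858.

r = -3.4142 or r = -0.5858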